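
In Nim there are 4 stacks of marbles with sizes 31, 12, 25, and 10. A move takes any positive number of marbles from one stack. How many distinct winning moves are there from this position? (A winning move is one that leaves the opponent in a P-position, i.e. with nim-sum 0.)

0

In binary:
  11111  (31)
  01100  (12)
  11001  (25)
  01010  (10)
  -----
  00000  (0)
The nim-sum is already 0, so every move leaves a nonzero nim-sum — there are no winning moves.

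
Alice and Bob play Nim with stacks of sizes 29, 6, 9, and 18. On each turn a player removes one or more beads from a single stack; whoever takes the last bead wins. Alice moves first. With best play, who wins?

Bob wins

Compute the nim-sum pairwise:
29 XOR 6 = 27
27 XOR 9 = 18
18 XOR 18 = 0
The nim-sum is 0, so this is a P-position: the player to move is in a losing position under optimal play; Alice is about to move from it and so loses — Bob wins.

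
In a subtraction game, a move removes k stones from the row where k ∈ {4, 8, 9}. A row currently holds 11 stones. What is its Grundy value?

2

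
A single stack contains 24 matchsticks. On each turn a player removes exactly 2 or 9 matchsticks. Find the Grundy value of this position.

1

Grundy values for subtraction set {2, 9}:
k:     0  1  2  3  4  5  6  7  8  9 10 11 12 13 14 15 16 17 18 19 20 21 22 23 24
g(k):  0  0  1  1  0  0  1  1  0  2  1  0  0  1  1  0  0  1  1  0  2  1  0  0  1
So g(24) = 1.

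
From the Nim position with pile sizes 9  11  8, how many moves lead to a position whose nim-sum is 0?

3

Compute the nim-sum pairwise:
9 ^ 11 = 2
2 ^ 8 = 10
The overall nim-sum is X = 10. A pile of size p has a winning move iff p XOR X < p (reduce it to p XOR X).
  9: 9 XOR 10 = 3 < 9 — winning move (to 3).
  11: 11 XOR 10 = 1 < 11 — winning move (to 1).
  8: 8 XOR 10 = 2 < 8 — winning move (to 2).
That gives 3 winning moves.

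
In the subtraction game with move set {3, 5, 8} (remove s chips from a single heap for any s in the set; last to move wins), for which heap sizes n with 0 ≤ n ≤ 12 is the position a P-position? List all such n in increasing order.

Compute g(0), g(1), … for moves {3, 5, 8}:
k:     0  1  2  3  4  5  6  7  8  9 10 11 12
g(k):  0  0  0  1  1  1  2  2  2  3  3  0  0
The P-positions (g = 0) in 0..12 are 0, 1, 2, 11, 12.

0, 1, 2, 11, 12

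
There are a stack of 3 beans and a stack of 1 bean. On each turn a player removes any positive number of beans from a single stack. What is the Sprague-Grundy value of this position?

2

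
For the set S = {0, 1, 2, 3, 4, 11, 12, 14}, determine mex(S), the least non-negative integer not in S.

The values 0, 1, 2, 3, 4 are all present; 5 is the first non-negative integer missing from the set.

5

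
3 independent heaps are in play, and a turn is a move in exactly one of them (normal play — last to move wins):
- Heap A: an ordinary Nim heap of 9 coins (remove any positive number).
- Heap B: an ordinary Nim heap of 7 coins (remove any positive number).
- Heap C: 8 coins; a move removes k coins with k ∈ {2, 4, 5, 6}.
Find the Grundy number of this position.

Heap A is a plain Nim heap of size 9, so its Grundy value is 9.
Heap B is a plain Nim heap of size 7, so its Grundy value is 7.
For heap C, compute g(0), g(1), … with moves {2, 4, 5, 6}:
g(0) = mex{} = 0
g(1) = mex{} = 0
g(2) = mex{0} = 1
g(3) = mex{0} = 1
g(4) = mex{0,1} = 2
g(5) = mex{0,1} = 2
g(6) = mex{0,1,2} = 3
g(7) = mex{0,1,2} = 3
g(8) = mex{1,2,3} = 0
So g(8) = 0.
By the Sprague-Grundy theorem, the Grundy value of a sum of independent games is the XOR of the component values.
Combined value = 9 ⊕ 7 ⊕ 0 = 14.

14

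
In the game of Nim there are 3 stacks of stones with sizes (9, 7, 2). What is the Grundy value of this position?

12

In binary:
  1001  (9)
  0111  (7)
  0010  (2)
  ----
  1100  (12)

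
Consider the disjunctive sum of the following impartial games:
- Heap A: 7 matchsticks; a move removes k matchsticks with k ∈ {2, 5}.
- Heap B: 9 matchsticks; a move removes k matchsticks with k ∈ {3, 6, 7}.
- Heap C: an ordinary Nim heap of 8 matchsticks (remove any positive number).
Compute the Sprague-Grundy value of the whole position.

11

For heap A, compute g(0), g(1), … with moves {2, 5}:
k:     0  1  2  3  4  5  6  7
g(k):  0  0  1  1  0  2  1  0
So g(7) = 0.
Build the Grundy sequence for heap B with g(k) = mex{g(k−s) : s ∈ {3, 6, 7}, s ≤ k}:
g(0) = mex{} = 0
g(1) = mex{} = 0
g(2) = mex{} = 0
g(3) = mex{0} = 1
g(4) = mex{0} = 1
g(5) = mex{0} = 1
g(6) = mex{0,1} = 2
g(7) = mex{0,1} = 2
g(8) = mex{0,1} = 2
g(9) = mex{0,1,2} = 3
So g(9) = 3.
Heap C is a plain Nim heap of size 8, so its Grundy value is 8.
The value of a disjunctive sum is the nim-sum of the parts.
Combined value = 0 XOR 3 XOR 8 = 11.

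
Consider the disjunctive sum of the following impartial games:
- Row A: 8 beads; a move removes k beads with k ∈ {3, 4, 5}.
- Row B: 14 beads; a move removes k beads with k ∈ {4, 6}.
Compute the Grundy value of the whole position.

Build the Grundy sequence for row A with g(k) = mex{g(k−s) : s ∈ {3, 4, 5}, s ≤ k}:
k:     0  1  2  3  4  5  6  7  8
g(k):  0  0  0  1  1  1  2  2  0
So g(8) = 0.
Grundy values for row B (subtraction set {4, 6}):
k:     0  1  2  3  4  5  6  7  8  9 10 11 12 13 14
g(k):  0  0  0  0  1  1  1  1  2  2  0  0  0  0  1
So g(14) = 1.
By the Sprague-Grundy theorem, the Grundy value of a sum of independent games is the XOR of the component values.
Combined value = 0 XOR 1 = 1.

1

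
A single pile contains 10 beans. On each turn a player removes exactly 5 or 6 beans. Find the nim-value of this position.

Compute g(0), g(1), … for moves {5, 6}:
k:     0  1  2  3  4  5  6  7  8  9 10
g(k):  0  0  0  0  0  1  1  1  1  1  2
So g(10) = 2.

2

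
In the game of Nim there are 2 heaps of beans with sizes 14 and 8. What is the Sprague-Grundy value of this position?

6

Compute the nim-sum pairwise:
14 XOR 8 = 6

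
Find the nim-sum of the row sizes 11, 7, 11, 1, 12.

10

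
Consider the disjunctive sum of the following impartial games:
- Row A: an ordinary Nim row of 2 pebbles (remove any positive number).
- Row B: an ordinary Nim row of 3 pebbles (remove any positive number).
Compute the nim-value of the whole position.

1

Row A is a plain Nim row of size 2, so its Grundy value is 2.
Row B is a plain Nim row of size 3, so its Grundy value is 3.
By the Sprague-Grundy theorem, the Grundy value of a sum of independent games is the XOR of the component values.
Combined value = 2 XOR 3 = 1.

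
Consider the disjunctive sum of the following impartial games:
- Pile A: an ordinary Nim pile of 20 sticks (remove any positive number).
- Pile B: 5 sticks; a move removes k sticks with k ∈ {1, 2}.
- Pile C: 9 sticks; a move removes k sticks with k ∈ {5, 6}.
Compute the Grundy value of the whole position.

23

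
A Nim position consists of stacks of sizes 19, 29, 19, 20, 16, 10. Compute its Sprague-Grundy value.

19

Compute the nim-sum pairwise:
19 ^ 29 = 14
14 ^ 19 = 29
29 ^ 20 = 9
9 ^ 16 = 25
25 ^ 10 = 19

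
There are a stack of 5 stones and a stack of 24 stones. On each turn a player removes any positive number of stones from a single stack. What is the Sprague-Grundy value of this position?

29

Write each in binary and XOR column by column:
  00101  (5)
  11000  (24)
  -----
  11101  (29)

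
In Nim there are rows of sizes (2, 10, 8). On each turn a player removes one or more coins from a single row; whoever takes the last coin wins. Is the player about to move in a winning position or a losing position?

Nim-sum: 2 XOR 10 XOR 8 = 0.
The nim-sum is 0, so this is a P-position: the player to move is in a losing position under optimal play.

Losing position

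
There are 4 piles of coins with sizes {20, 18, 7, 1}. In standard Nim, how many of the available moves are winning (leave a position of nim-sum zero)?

0

Compute the nim-sum pairwise:
20 ^ 18 = 6
6 ^ 7 = 1
1 ^ 1 = 0
The nim-sum is already 0, so every move leaves a nonzero nim-sum — there are no winning moves.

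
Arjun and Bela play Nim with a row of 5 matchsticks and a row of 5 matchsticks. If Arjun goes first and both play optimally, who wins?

Bela wins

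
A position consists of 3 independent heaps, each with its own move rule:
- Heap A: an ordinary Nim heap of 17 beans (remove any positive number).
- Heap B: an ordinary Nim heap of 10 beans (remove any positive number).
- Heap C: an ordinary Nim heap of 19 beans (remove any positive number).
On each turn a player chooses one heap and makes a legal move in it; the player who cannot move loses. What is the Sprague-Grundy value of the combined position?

Heap A is a plain Nim heap of size 17, so its Grundy value is 17.
Heap B is a plain Nim heap of size 10, so its Grundy value is 10.
Heap C is a plain Nim heap of size 19, so its Grundy value is 19.
By the Sprague-Grundy theorem, the Grundy value of a sum of independent games is the XOR of the component values.
Combined value = 17 ⊕ 10 ⊕ 19 = 8.

8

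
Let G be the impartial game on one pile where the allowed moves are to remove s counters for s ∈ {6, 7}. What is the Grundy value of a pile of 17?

0

Grundy values for subtraction set {6, 7}:
k:     0  1  2  3  4  5  6  7  8  9 10 11 12 13 14 15 16 17
g(k):  0  0  0  0  0  0  1  1  1  1  1  1  2  0  0  0  0  0
So g(17) = 0.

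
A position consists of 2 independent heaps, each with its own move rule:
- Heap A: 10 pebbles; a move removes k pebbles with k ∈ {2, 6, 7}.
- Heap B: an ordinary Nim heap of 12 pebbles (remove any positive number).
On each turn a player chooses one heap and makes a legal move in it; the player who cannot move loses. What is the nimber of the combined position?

Grundy values for heap A (subtraction set {2, 6, 7}):
k:     0  1  2  3  4  5  6  7  8  9 10
g(k):  0  0  1  1  0  0  1  1  2  0  3
So g(10) = 3.
Heap B is a plain Nim heap of size 12, so its Grundy value is 12.
By the Sprague-Grundy theorem, the Grundy value of a sum of independent games is the XOR of the component values.
Combined value = 3 XOR 12 = 15.

15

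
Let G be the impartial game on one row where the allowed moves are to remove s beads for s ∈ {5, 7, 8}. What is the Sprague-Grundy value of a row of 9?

Build the Grundy sequence with g(k) = mex{g(k−s) : s ∈ {5, 7, 8}, s ≤ k}:
g(0) = mex{} = 0
g(1) = mex{} = 0
g(2) = mex{} = 0
g(3) = mex{} = 0
g(4) = mex{} = 0
g(5) = mex{0} = 1
g(6) = mex{0} = 1
g(7) = mex{0} = 1
g(8) = mex{0} = 1
g(9) = mex{0} = 1
So g(9) = 1.

1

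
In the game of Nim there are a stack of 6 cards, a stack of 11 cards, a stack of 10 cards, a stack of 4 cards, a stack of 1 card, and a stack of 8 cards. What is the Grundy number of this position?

10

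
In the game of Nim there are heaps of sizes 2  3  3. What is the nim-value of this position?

2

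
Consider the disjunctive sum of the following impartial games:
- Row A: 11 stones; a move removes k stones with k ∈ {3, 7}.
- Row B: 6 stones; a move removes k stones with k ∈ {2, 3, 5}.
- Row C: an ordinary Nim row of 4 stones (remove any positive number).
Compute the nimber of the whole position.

7

Grundy values for row A (subtraction set {3, 7}):
g(0) = mex{} = 0
g(1) = mex{} = 0
g(2) = mex{} = 0
g(3) = mex{0} = 1
g(4) = mex{0} = 1
g(5) = mex{0} = 1
g(6) = mex{1} = 0
g(7) = mex{0,1} = 2
g(8) = mex{0,1} = 2
g(9) = mex{0} = 1
g(10) = mex{1,2} = 0
g(11) = mex{1,2} = 0
So g(11) = 0.
For row B, compute g(0), g(1), … with moves {2, 3, 5}:
g(0) = mex{} = 0
g(1) = mex{} = 0
g(2) = mex{0} = 1
g(3) = mex{0} = 1
g(4) = mex{0,1} = 2
g(5) = mex{0,1} = 2
g(6) = mex{0,1,2} = 3
So g(6) = 3.
Row C is a plain Nim row of size 4, so its Grundy value is 4.
The value of a disjunctive sum is the nim-sum of the parts.
Combined value = 0 ⊕ 3 ⊕ 4 = 7.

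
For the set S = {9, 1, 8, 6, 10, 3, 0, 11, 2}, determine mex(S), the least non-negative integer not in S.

The values 0, 1, 2, 3 are all present; 4 is the first non-negative integer missing from the set.

4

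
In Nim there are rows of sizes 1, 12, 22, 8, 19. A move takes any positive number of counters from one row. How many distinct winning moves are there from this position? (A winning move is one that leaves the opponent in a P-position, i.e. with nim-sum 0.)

0

Bitwise XOR of the heap sizes:
  00001  (1)
  01100  (12)
  10110  (22)
  01000  (8)
  10011  (19)
  -----
  00000  (0)
The nim-sum is already 0, so every move leaves a nonzero nim-sum — there are no winning moves.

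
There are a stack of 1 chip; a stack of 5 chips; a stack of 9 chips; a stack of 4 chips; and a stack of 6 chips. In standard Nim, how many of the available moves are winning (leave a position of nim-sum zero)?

1

Compute the nim-sum pairwise:
1 ⊕ 5 = 4
4 ⊕ 9 = 13
13 ⊕ 4 = 9
9 ⊕ 6 = 15
The overall nim-sum is X = 15. A stack of size p has a winning move iff p XOR X < p (reduce it to p XOR X).
  1: 1 XOR 15 = 14 ≥ 1 — no move.
  5: 5 XOR 15 = 10 ≥ 5 — no move.
  9: 9 XOR 15 = 6 < 9 — winning move (to 6).
  4: 4 XOR 15 = 11 ≥ 4 — no move.
  6: 6 XOR 15 = 9 ≥ 6 — no move.
That gives 1 winning move.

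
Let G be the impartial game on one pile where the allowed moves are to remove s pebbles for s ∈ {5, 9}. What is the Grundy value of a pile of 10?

2

Build the Grundy sequence with g(k) = mex{g(k−s) : s ∈ {5, 9}, s ≤ k}:
k:     0  1  2  3  4  5  6  7  8  9 10
g(k):  0  0  0  0  0  1  1  1  1  1  2
So g(10) = 2.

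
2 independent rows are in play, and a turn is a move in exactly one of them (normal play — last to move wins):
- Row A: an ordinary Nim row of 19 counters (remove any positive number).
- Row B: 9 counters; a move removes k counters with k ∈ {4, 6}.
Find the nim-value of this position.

17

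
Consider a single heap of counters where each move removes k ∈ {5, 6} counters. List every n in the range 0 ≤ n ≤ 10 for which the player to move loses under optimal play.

Compute g(0), g(1), … for moves {5, 6}:
g(0) = mex{} = 0
g(1) = mex{} = 0
g(2) = mex{} = 0
g(3) = mex{} = 0
g(4) = mex{} = 0
g(5) = mex{0} = 1
g(6) = mex{0} = 1
g(7) = mex{0} = 1
g(8) = mex{0} = 1
g(9) = mex{0} = 1
g(10) = mex{0,1} = 2
The P-positions (g = 0) in 0..10 are 0, 1, 2, 3, 4.

0, 1, 2, 3, 4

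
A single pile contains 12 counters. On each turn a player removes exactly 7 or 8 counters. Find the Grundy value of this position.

1

Compute g(0), g(1), … for moves {7, 8}:
k:     0  1  2  3  4  5  6  7  8  9 10 11 12
g(k):  0  0  0  0  0  0  0  1  1  1  1  1  1
So g(12) = 1.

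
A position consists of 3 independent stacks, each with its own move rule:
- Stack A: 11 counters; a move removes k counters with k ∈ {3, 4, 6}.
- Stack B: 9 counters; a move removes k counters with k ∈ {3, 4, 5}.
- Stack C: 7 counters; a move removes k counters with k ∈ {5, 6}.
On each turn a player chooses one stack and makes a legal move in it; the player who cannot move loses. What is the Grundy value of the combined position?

1

Grundy values for stack A (subtraction set {3, 4, 6}):
k:     0  1  2  3  4  5  6  7  8  9 10 11
g(k):  0  0  0  1  1  1  2  2  2  0  0  0
So g(11) = 0.
Build the Grundy sequence for stack B with g(k) = mex{g(k−s) : s ∈ {3, 4, 5}, s ≤ k}:
k:     0  1  2  3  4  5  6  7  8  9
g(k):  0  0  0  1  1  1  2  2  0  0
So g(9) = 0.
Build the Grundy sequence for stack C with g(k) = mex{g(k−s) : s ∈ {5, 6}, s ≤ k}:
g(0) = mex{} = 0
g(1) = mex{} = 0
g(2) = mex{} = 0
g(3) = mex{} = 0
g(4) = mex{} = 0
g(5) = mex{0} = 1
g(6) = mex{0} = 1
g(7) = mex{0} = 1
So g(7) = 1.
The value of a disjunctive sum is the nim-sum of the parts.
Combined value = 0 ⊕ 0 ⊕ 1 = 1.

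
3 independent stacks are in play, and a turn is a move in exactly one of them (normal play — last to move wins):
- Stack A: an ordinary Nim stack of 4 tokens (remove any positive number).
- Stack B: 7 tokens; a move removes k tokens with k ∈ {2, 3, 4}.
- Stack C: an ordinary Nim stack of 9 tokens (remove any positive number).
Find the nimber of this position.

13

Stack A is a plain Nim stack of size 4, so its Grundy value is 4.
Build the Grundy sequence for stack B with g(k) = mex{g(k−s) : s ∈ {2, 3, 4}, s ≤ k}:
g(0) = mex{} = 0
g(1) = mex{} = 0
g(2) = mex{0} = 1
g(3) = mex{0} = 1
g(4) = mex{0,1} = 2
g(5) = mex{0,1} = 2
g(6) = mex{1,2} = 0
g(7) = mex{1,2} = 0
So g(7) = 0.
Stack C is a plain Nim stack of size 9, so its Grundy value is 9.
By the Sprague-Grundy theorem, the Grundy value of a sum of independent games is the XOR of the component values.
Combined value = 4 ⊕ 0 ⊕ 9 = 13.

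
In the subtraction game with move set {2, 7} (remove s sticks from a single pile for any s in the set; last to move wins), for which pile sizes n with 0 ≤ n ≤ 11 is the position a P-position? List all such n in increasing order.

0, 1, 4, 5, 9, 10

Compute g(0), g(1), … for moves {2, 7}:
g(0) = mex{} = 0
g(1) = mex{} = 0
g(2) = mex{0} = 1
g(3) = mex{0} = 1
g(4) = mex{1} = 0
g(5) = mex{1} = 0
g(6) = mex{0} = 1
g(7) = mex{0} = 1
g(8) = mex{0,1} = 2
g(9) = mex{1} = 0
g(10) = mex{1,2} = 0
g(11) = mex{0} = 1
The P-positions (g = 0) in 0..11 are 0, 1, 4, 5, 9, 10.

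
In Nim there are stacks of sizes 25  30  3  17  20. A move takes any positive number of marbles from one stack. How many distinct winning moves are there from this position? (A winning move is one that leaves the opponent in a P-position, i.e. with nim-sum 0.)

Nim-sum: 25 ^ 30 ^ 3 ^ 17 ^ 20 = 1.
The overall nim-sum is X = 1. A stack of size p has a winning move iff p XOR X < p (reduce it to p XOR X).
  25: 25 XOR 1 = 24 < 25 — winning move (to 24).
  30: 30 XOR 1 = 31 ≥ 30 — no move.
  3: 3 XOR 1 = 2 < 3 — winning move (to 2).
  17: 17 XOR 1 = 16 < 17 — winning move (to 16).
  20: 20 XOR 1 = 21 ≥ 20 — no move.
That gives 3 winning moves.

3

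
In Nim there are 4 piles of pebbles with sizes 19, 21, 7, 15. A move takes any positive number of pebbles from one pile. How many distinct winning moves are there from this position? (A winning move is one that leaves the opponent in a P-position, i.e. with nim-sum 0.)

Nim-sum: 19 ^ 21 ^ 7 ^ 15 = 14.
The overall nim-sum is X = 14. A pile of size p has a winning move iff p XOR X < p (reduce it to p XOR X).
  19: 19 XOR 14 = 29 ≥ 19 — no move.
  21: 21 XOR 14 = 27 ≥ 21 — no move.
  7: 7 XOR 14 = 9 ≥ 7 — no move.
  15: 15 XOR 14 = 1 < 15 — winning move (to 1).
That gives 1 winning move.

1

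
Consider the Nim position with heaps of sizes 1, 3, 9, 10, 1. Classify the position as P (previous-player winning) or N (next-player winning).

P-position

Nim-sum: 1 ⊕ 3 ⊕ 9 ⊕ 10 ⊕ 1 = 0.
The nim-sum is 0, so this is a P-position: the player to move is in a losing position under optimal play.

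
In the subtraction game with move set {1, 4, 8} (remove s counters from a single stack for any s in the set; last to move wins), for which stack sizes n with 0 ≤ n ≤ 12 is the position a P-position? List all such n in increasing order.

0, 2, 5, 7, 12

Build the Grundy sequence with g(k) = mex{g(k−s) : s ∈ {1, 4, 8}, s ≤ k}:
g(0) = mex{} = 0
g(1) = mex{0} = 1
g(2) = mex{1} = 0
g(3) = mex{0} = 1
g(4) = mex{0,1} = 2
g(5) = mex{1,2} = 0
g(6) = mex{0} = 1
g(7) = mex{1} = 0
g(8) = mex{0,2} = 1
g(9) = mex{0,1} = 2
g(10) = mex{0,1,2} = 3
g(11) = mex{0,1,3} = 2
g(12) = mex{1,2} = 0
The P-positions (g = 0) in 0..12 are 0, 2, 5, 7, 12.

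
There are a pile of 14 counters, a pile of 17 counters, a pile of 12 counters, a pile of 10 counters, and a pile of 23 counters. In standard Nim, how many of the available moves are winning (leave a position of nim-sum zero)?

Bitwise XOR of the heap sizes:
  01110  (14)
  10001  (17)
  01100  (12)
  01010  (10)
  10111  (23)
  -----
  01110  (14)
The overall nim-sum is X = 14. A pile of size p has a winning move iff p XOR X < p (reduce it to p XOR X).
  14: 14 XOR 14 = 0 < 14 — winning move (to 0).
  17: 17 XOR 14 = 31 ≥ 17 — no move.
  12: 12 XOR 14 = 2 < 12 — winning move (to 2).
  10: 10 XOR 14 = 4 < 10 — winning move (to 4).
  23: 23 XOR 14 = 25 ≥ 23 — no move.
That gives 3 winning moves.

3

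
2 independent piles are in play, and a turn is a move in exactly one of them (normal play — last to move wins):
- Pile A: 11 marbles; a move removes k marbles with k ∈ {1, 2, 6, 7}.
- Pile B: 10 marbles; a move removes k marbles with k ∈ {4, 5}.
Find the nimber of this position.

0

Build the Grundy sequence for pile A with g(k) = mex{g(k−s) : s ∈ {1, 2, 6, 7}, s ≤ k}:
k:     0  1  2  3  4  5  6  7  8  9 10 11
g(k):  0  1  2  0  1  2  3  4  0  1  2  0
So g(11) = 0.
Grundy values for pile B (subtraction set {4, 5}):
g(0) = mex{} = 0
g(1) = mex{} = 0
g(2) = mex{} = 0
g(3) = mex{} = 0
g(4) = mex{0} = 1
g(5) = mex{0} = 1
g(6) = mex{0} = 1
g(7) = mex{0} = 1
g(8) = mex{0,1} = 2
g(9) = mex{1} = 0
g(10) = mex{1} = 0
So g(10) = 0.
The value of a disjunctive sum is the nim-sum of the parts.
Combined value = 0 ⊕ 0 = 0.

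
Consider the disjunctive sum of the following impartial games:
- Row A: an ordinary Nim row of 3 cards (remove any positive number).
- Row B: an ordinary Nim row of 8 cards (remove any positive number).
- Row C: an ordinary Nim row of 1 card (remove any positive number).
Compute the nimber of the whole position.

10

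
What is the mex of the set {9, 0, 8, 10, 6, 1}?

The values 0, 1 are all present; 2 is the first non-negative integer missing from the set.

2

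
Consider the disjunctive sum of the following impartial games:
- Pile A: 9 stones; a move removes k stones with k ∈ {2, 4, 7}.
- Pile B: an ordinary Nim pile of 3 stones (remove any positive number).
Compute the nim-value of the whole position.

For pile A, compute g(0), g(1), … with moves {2, 4, 7}:
k:     0  1  2  3  4  5  6  7  8  9
g(k):  0  0  1  1  2  2  0  3  1  0
So g(9) = 0.
Pile B is a plain Nim pile of size 3, so its Grundy value is 3.
The value of a disjunctive sum is the nim-sum of the parts.
Combined value = 0 XOR 3 = 3.

3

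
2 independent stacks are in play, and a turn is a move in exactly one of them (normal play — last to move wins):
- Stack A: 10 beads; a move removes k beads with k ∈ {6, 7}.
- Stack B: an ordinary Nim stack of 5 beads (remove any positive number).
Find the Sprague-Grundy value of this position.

4

Build the Grundy sequence for stack A with g(k) = mex{g(k−s) : s ∈ {6, 7}, s ≤ k}:
g(0) = mex{} = 0
g(1) = mex{} = 0
g(2) = mex{} = 0
g(3) = mex{} = 0
g(4) = mex{} = 0
g(5) = mex{} = 0
g(6) = mex{0} = 1
g(7) = mex{0} = 1
g(8) = mex{0} = 1
g(9) = mex{0} = 1
g(10) = mex{0} = 1
So g(10) = 1.
Stack B is a plain Nim stack of size 5, so its Grundy value is 5.
The value of a disjunctive sum is the nim-sum of the parts.
Combined value = 1 XOR 5 = 4.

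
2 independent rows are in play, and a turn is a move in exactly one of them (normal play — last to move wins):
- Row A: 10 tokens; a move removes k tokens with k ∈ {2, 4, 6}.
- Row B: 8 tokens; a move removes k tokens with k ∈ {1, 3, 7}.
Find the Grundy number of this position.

1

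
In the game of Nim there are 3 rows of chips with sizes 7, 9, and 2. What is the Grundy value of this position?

12

Compute the nim-sum pairwise:
7 ⊕ 9 = 14
14 ⊕ 2 = 12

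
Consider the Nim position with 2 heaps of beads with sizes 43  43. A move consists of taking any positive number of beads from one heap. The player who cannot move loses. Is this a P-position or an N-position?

P-position

Bitwise XOR of the heap sizes:
  101011  (43)
  101011  (43)
  ------
  000000  (0)
The nim-sum is 0, so this is a P-position: the player to move is in a losing position under optimal play.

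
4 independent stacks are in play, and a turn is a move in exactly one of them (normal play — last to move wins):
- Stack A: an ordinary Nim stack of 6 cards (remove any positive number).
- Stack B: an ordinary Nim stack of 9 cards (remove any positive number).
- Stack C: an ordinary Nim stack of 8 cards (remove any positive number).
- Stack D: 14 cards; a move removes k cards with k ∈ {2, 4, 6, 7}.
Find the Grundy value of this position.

5

Stack A is a plain Nim stack of size 6, so its Grundy value is 6.
Stack B is a plain Nim stack of size 9, so its Grundy value is 9.
Stack C is a plain Nim stack of size 8, so its Grundy value is 8.
Grundy values for stack D (subtraction set {2, 4, 6, 7}):
k:     0  1  2  3  4  5  6  7  8  9 10 11 12 13 14
g(k):  0  0  1  1  2  2  3  3  4  0  0  1  1  2  2
So g(14) = 2.
The value of a disjunctive sum is the nim-sum of the parts.
Combined value = 6 ⊕ 9 ⊕ 8 ⊕ 2 = 5.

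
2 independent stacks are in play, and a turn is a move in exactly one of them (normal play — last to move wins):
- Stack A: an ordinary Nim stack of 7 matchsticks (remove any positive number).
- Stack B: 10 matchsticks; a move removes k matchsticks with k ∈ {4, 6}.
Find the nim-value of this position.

7

Stack A is a plain Nim stack of size 7, so its Grundy value is 7.
Build the Grundy sequence for stack B with g(k) = mex{g(k−s) : s ∈ {4, 6}, s ≤ k}:
g(0) = mex{} = 0
g(1) = mex{} = 0
g(2) = mex{} = 0
g(3) = mex{} = 0
g(4) = mex{0} = 1
g(5) = mex{0} = 1
g(6) = mex{0} = 1
g(7) = mex{0} = 1
g(8) = mex{0,1} = 2
g(9) = mex{0,1} = 2
g(10) = mex{1} = 0
So g(10) = 0.
By the Sprague-Grundy theorem, the Grundy value of a sum of independent games is the XOR of the component values.
Combined value = 7 XOR 0 = 7.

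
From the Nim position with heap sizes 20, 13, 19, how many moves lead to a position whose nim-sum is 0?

Bitwise XOR of the heap sizes:
  10100  (20)
  01101  (13)
  10011  (19)
  -----
  01010  (10)
The overall nim-sum is X = 10. A heap of size p has a winning move iff p XOR X < p (reduce it to p XOR X).
  20: 20 XOR 10 = 30 ≥ 20 — no move.
  13: 13 XOR 10 = 7 < 13 — winning move (to 7).
  19: 19 XOR 10 = 25 ≥ 19 — no move.
That gives 1 winning move.

1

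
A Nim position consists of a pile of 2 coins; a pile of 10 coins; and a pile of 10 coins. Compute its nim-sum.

Write each in binary and XOR column by column:
  0010  (2)
  1010  (10)
  1010  (10)
  ----
  0010  (2)

2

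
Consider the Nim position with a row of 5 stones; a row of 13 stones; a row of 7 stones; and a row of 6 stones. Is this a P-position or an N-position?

In binary:
  0101  (5)
  1101  (13)
  0111  (7)
  0110  (6)
  ----
  1001  (9)
The nim-sum is 9 ≠ 0, so this is an N-position: the player to move can win.

N-position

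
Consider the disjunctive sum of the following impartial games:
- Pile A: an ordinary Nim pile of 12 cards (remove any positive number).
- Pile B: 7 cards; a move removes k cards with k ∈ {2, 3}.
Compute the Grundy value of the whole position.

13

Pile A is a plain Nim pile of size 12, so its Grundy value is 12.
Grundy values for pile B (subtraction set {2, 3}):
g(0) = mex{} = 0
g(1) = mex{} = 0
g(2) = mex{0} = 1
g(3) = mex{0} = 1
g(4) = mex{0,1} = 2
g(5) = mex{1} = 0
g(6) = mex{1,2} = 0
g(7) = mex{0,2} = 1
So g(7) = 1.
By the Sprague-Grundy theorem, the Grundy value of a sum of independent games is the XOR of the component values.
Combined value = 12 XOR 1 = 13.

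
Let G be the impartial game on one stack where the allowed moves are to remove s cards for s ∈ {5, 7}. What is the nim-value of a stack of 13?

0

Build the Grundy sequence with g(k) = mex{g(k−s) : s ∈ {5, 7}, s ≤ k}:
g(0) = mex{} = 0
g(1) = mex{} = 0
g(2) = mex{} = 0
g(3) = mex{} = 0
g(4) = mex{} = 0
g(5) = mex{0} = 1
g(6) = mex{0} = 1
g(7) = mex{0} = 1
g(8) = mex{0} = 1
g(9) = mex{0} = 1
g(10) = mex{0,1} = 2
g(11) = mex{0,1} = 2
g(12) = mex{1} = 0
g(13) = mex{1} = 0
So g(13) = 0.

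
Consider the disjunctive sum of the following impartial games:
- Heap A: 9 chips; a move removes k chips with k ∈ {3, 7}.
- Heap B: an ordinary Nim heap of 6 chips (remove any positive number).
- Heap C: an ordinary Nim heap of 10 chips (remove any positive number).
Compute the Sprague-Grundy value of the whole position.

For heap A, compute g(0), g(1), … with moves {3, 7}:
g(0) = mex{} = 0
g(1) = mex{} = 0
g(2) = mex{} = 0
g(3) = mex{0} = 1
g(4) = mex{0} = 1
g(5) = mex{0} = 1
g(6) = mex{1} = 0
g(7) = mex{0,1} = 2
g(8) = mex{0,1} = 2
g(9) = mex{0} = 1
So g(9) = 1.
Heap B is a plain Nim heap of size 6, so its Grundy value is 6.
Heap C is a plain Nim heap of size 10, so its Grundy value is 10.
The value of a disjunctive sum is the nim-sum of the parts.
Combined value = 1 XOR 6 XOR 10 = 13.

13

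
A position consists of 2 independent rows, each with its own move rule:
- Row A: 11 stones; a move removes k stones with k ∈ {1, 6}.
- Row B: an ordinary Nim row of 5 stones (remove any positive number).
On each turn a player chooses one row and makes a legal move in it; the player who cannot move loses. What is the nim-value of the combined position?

Build the Grundy sequence for row A with g(k) = mex{g(k−s) : s ∈ {1, 6}, s ≤ k}:
g(0) = mex{} = 0
g(1) = mex{0} = 1
g(2) = mex{1} = 0
g(3) = mex{0} = 1
g(4) = mex{1} = 0
g(5) = mex{0} = 1
g(6) = mex{0,1} = 2
g(7) = mex{1,2} = 0
g(8) = mex{0} = 1
g(9) = mex{1} = 0
g(10) = mex{0} = 1
g(11) = mex{1} = 0
So g(11) = 0.
Row B is a plain Nim row of size 5, so its Grundy value is 5.
The value of a disjunctive sum is the nim-sum of the parts.
Combined value = 0 ⊕ 5 = 5.

5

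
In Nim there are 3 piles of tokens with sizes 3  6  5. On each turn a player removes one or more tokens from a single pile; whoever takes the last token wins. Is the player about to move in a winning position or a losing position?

Nim-sum: 3 ⊕ 6 ⊕ 5 = 0.
The nim-sum is 0, so this is a P-position: the player to move is in a losing position under optimal play.

Losing position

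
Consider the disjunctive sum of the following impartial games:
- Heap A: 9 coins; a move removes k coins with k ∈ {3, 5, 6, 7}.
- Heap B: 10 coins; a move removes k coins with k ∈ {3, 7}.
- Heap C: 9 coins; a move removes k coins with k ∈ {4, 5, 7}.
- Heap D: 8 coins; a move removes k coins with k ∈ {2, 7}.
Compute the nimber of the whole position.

Build the Grundy sequence for heap A with g(k) = mex{g(k−s) : s ∈ {3, 5, 6, 7}, s ≤ k}:
k:     0  1  2  3  4  5  6  7  8  9
g(k):  0  0  0  1  1  1  2  2  2  3
So g(9) = 3.
Build the Grundy sequence for heap B with g(k) = mex{g(k−s) : s ∈ {3, 7}, s ≤ k}:
g(0) = mex{} = 0
g(1) = mex{} = 0
g(2) = mex{} = 0
g(3) = mex{0} = 1
g(4) = mex{0} = 1
g(5) = mex{0} = 1
g(6) = mex{1} = 0
g(7) = mex{0,1} = 2
g(8) = mex{0,1} = 2
g(9) = mex{0} = 1
g(10) = mex{1,2} = 0
So g(10) = 0.
Build the Grundy sequence for heap C with g(k) = mex{g(k−s) : s ∈ {4, 5, 7}, s ≤ k}:
k:     0  1  2  3  4  5  6  7  8  9
g(k):  0  0  0  0  1  1  1  1  2  2
So g(9) = 2.
Grundy values for heap D (subtraction set {2, 7}):
k:     0  1  2  3  4  5  6  7  8
g(k):  0  0  1  1  0  0  1  1  2
So g(8) = 2.
The value of a disjunctive sum is the nim-sum of the parts.
Combined value = 3 ⊕ 0 ⊕ 2 ⊕ 2 = 3.

3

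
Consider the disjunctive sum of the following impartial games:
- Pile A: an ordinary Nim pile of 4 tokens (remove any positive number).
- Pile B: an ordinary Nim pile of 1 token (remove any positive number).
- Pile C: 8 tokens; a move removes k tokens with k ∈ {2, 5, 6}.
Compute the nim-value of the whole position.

5

Pile A is a plain Nim pile of size 4, so its Grundy value is 4.
Pile B is a plain Nim pile of size 1, so its Grundy value is 1.
Grundy values for pile C (subtraction set {2, 5, 6}):
k:     0  1  2  3  4  5  6  7  8
g(k):  0  0  1  1  0  2  1  3  0
So g(8) = 0.
By the Sprague-Grundy theorem, the Grundy value of a sum of independent games is the XOR of the component values.
Combined value = 4 XOR 1 XOR 0 = 5.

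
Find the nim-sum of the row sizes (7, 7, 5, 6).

Nim-sum: 7 ^ 7 ^ 5 ^ 6 = 3.

3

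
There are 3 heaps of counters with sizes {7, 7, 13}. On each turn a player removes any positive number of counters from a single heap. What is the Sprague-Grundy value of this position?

13

In binary:
  0111  (7)
  0111  (7)
  1101  (13)
  ----
  1101  (13)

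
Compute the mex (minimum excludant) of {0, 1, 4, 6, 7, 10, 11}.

2

The values 0, 1 are all present; 2 is the first non-negative integer missing from the set.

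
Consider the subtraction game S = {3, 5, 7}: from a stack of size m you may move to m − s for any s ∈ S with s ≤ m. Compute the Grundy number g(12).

0

Build the Grundy sequence with g(k) = mex{g(k−s) : s ∈ {3, 5, 7}, s ≤ k}:
g(0) = mex{} = 0
g(1) = mex{} = 0
g(2) = mex{} = 0
g(3) = mex{0} = 1
g(4) = mex{0} = 1
g(5) = mex{0} = 1
g(6) = mex{0,1} = 2
g(7) = mex{0,1} = 2
g(8) = mex{0,1} = 2
g(9) = mex{0,1,2} = 3
g(10) = mex{1,2} = 0
g(11) = mex{1,2} = 0
g(12) = mex{1,2,3} = 0
So g(12) = 0.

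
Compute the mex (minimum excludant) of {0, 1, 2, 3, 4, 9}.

5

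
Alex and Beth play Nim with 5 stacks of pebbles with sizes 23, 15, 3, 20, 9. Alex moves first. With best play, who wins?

Alex wins

Write each in binary and XOR column by column:
  10111  (23)
  01111  (15)
  00011  (3)
  10100  (20)
  01001  (9)
  -----
  00110  (6)
The nim-sum is 6 ≠ 0, so this is an N-position: the player to move can win; Alex has a winning move.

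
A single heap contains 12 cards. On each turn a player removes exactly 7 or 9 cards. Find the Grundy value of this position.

1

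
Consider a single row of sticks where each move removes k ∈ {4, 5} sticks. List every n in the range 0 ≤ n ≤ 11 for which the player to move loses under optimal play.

0, 1, 2, 3, 9, 10, 11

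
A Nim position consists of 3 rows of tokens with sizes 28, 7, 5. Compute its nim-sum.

30

Compute the nim-sum pairwise:
28 XOR 7 = 27
27 XOR 5 = 30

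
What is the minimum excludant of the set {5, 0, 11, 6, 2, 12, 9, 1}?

The values 0, 1, 2 are all present; 3 is the first non-negative integer missing from the set.

3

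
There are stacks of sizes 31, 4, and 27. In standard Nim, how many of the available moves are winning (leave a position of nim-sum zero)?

Compute the nim-sum pairwise:
31 ⊕ 4 = 27
27 ⊕ 27 = 0
The nim-sum is already 0, so every move leaves a nonzero nim-sum — there are no winning moves.

0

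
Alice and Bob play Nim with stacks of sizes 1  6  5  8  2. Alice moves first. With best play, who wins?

Nim-sum: 1 ⊕ 6 ⊕ 5 ⊕ 8 ⊕ 2 = 8.
The nim-sum is 8 ≠ 0, so this is an N-position: the player to move can win; Alice has a winning move.

Alice wins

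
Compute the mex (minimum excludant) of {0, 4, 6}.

0 is in the set but 1 is not, so the mex is 1.

1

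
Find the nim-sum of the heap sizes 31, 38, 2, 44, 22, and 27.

26

Nim-sum: 31 ⊕ 38 ⊕ 2 ⊕ 44 ⊕ 22 ⊕ 27 = 26.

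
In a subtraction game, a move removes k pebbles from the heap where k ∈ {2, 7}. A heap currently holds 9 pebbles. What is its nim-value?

0

Grundy values for subtraction set {2, 7}:
g(0) = mex{} = 0
g(1) = mex{} = 0
g(2) = mex{0} = 1
g(3) = mex{0} = 1
g(4) = mex{1} = 0
g(5) = mex{1} = 0
g(6) = mex{0} = 1
g(7) = mex{0} = 1
g(8) = mex{0,1} = 2
g(9) = mex{1} = 0
So g(9) = 0.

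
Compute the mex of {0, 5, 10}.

1

0 is in the set but 1 is not, so the mex is 1.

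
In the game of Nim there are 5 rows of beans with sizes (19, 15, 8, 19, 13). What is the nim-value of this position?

Compute the nim-sum pairwise:
19 XOR 15 = 28
28 XOR 8 = 20
20 XOR 19 = 7
7 XOR 13 = 10

10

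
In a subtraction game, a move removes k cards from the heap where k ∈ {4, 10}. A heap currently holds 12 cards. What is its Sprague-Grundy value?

1

Build the Grundy sequence with g(k) = mex{g(k−s) : s ∈ {4, 10}, s ≤ k}:
k:     0  1  2  3  4  5  6  7  8  9 10 11 12
g(k):  0  0  0  0  1  1  1  1  0  0  2  2  1
So g(12) = 1.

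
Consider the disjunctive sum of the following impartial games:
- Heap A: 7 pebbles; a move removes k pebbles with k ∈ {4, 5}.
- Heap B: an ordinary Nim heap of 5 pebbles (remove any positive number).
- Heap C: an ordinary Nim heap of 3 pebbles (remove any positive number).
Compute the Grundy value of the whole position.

Build the Grundy sequence for heap A with g(k) = mex{g(k−s) : s ∈ {4, 5}, s ≤ k}:
g(0) = mex{} = 0
g(1) = mex{} = 0
g(2) = mex{} = 0
g(3) = mex{} = 0
g(4) = mex{0} = 1
g(5) = mex{0} = 1
g(6) = mex{0} = 1
g(7) = mex{0} = 1
So g(7) = 1.
Heap B is a plain Nim heap of size 5, so its Grundy value is 5.
Heap C is a plain Nim heap of size 3, so its Grundy value is 3.
By the Sprague-Grundy theorem, the Grundy value of a sum of independent games is the XOR of the component values.
Combined value = 1 XOR 5 XOR 3 = 7.

7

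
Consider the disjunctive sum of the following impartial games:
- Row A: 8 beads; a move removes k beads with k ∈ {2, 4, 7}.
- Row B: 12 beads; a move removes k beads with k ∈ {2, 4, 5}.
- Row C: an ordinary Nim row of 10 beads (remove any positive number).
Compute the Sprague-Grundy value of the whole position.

9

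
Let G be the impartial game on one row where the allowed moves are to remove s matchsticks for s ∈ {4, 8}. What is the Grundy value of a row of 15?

0

Grundy values for subtraction set {4, 8}:
k:     0  1  2  3  4  5  6  7  8  9 10 11 12 13 14 15
g(k):  0  0  0  0  1  1  1  1  2  2  2  2  0  0  0  0
So g(15) = 0.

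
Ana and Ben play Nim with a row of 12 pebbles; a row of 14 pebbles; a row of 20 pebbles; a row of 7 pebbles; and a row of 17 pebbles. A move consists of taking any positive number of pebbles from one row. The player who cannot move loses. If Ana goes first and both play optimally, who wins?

Ben wins

Nim-sum: 12 ^ 14 ^ 20 ^ 7 ^ 17 = 0.
The nim-sum is 0, so this is a P-position: the player to move is in a losing position under optimal play; Ana is about to move from it and so loses — Ben wins.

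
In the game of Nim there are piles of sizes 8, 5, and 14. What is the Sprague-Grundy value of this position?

Compute the nim-sum pairwise:
8 ⊕ 5 = 13
13 ⊕ 14 = 3

3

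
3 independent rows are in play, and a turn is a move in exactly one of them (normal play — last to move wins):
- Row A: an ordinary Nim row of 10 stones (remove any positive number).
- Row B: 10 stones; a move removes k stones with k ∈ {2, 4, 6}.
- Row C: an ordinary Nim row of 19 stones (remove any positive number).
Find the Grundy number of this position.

Row A is a plain Nim row of size 10, so its Grundy value is 10.
Grundy values for row B (subtraction set {2, 4, 6}):
k:     0  1  2  3  4  5  6  7  8  9 10
g(k):  0  0  1  1  2  2  3  3  0  0  1
So g(10) = 1.
Row C is a plain Nim row of size 19, so its Grundy value is 19.
The value of a disjunctive sum is the nim-sum of the parts.
Combined value = 10 XOR 1 XOR 19 = 24.

24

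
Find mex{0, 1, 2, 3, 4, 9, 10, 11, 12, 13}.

The values 0, 1, 2, 3, 4 are all present; 5 is the first non-negative integer missing from the set.

5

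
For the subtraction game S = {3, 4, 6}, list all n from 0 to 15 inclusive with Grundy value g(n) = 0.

Grundy values for subtraction set {3, 4, 6}:
k:     0  1  2  3  4  5  6  7  8  9 10 11 12 13 14 15
g(k):  0  0  0  1  1  1  2  2  2  0  0  0  1  1  1  2
The P-positions (g = 0) in 0..15 are 0, 1, 2, 9, 10, 11.

0, 1, 2, 9, 10, 11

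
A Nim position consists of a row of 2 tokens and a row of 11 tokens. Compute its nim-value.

9

Compute the nim-sum pairwise:
2 ⊕ 11 = 9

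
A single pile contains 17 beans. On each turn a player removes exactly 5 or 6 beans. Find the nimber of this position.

1

Compute g(0), g(1), … for moves {5, 6}:
k:     0  1  2  3  4  5  6  7  8  9 10 11 12 13 14 15 16 17
g(k):  0  0  0  0  0  1  1  1  1  1  2  0  0  0  0  0  1  1
So g(17) = 1.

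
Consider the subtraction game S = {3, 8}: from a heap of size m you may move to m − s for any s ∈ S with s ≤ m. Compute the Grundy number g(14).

1

Compute g(0), g(1), … for moves {3, 8}:
g(0) = mex{} = 0
g(1) = mex{} = 0
g(2) = mex{} = 0
g(3) = mex{0} = 1
g(4) = mex{0} = 1
g(5) = mex{0} = 1
g(6) = mex{1} = 0
g(7) = mex{1} = 0
g(8) = mex{0,1} = 2
g(9) = mex{0} = 1
g(10) = mex{0} = 1
g(11) = mex{1,2} = 0
g(12) = mex{1} = 0
g(13) = mex{1} = 0
g(14) = mex{0} = 1
So g(14) = 1.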